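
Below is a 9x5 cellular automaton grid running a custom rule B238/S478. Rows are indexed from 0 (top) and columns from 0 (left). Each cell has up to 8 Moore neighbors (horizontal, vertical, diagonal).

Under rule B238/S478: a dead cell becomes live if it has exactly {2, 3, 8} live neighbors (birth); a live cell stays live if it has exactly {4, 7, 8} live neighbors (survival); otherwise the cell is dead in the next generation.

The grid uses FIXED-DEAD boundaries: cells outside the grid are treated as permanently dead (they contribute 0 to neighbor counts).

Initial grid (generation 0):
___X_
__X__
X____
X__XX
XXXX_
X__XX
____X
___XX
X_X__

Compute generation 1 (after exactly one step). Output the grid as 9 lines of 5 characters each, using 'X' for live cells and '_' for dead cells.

Simulating step by step:
Generation 0 (given above): 18 live cells
Generation 1: 17 live cells
(generation 1 grid is the final answer)

Answer: __X__
_X_X_
_XXXX
_____
_XX__
___X_
__X_X
_XX__
_X_XX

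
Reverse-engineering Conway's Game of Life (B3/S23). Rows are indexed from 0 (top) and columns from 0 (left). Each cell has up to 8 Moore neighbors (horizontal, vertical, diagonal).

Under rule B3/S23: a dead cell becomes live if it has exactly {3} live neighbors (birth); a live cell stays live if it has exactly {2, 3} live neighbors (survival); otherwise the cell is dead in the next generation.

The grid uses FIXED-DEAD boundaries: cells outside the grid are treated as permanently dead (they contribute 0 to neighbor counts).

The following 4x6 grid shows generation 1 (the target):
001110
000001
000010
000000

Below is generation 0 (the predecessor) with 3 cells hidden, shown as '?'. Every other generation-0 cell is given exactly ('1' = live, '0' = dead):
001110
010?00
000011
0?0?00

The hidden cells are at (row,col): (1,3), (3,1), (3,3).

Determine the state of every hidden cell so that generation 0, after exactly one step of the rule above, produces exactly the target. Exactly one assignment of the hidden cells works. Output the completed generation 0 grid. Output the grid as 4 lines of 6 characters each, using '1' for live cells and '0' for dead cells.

Hidden generation-0 cells (in order): (1,3), (3,1), (3,3).
A hidden cell only influences target cells in its own 3x3 neighborhood. Try each of the 2^3 = 8 assignments, step the completed generation 0 forward once under B3/S23, and compare with the target:
  (1,3)=0 (3,1)=0 (3,3)=0 -> step gives (0,4)='0' but target has '1' -> reject
  (1,3)=0 (3,1)=0 (3,3)=1 -> step gives (0,4)='0' but target has '1' -> reject
  (1,3)=0 (3,1)=1 (3,3)=0 -> step gives (0,4)='0' but target has '1' -> reject
  (1,3)=0 (3,1)=1 (3,3)=1 -> step gives (0,4)='0' but target has '1' -> reject
  (1,3)=1 (3,1)=0 (3,3)=0 -> step reproduces the target at every cell -> ACCEPT
  (1,3)=1 (3,1)=0 (3,3)=1 -> step gives (2,2)='1' but target has '0' -> reject
  (1,3)=1 (3,1)=1 (3,3)=0 -> step gives (2,2)='1' but target has '0' -> reject
  (1,3)=1 (3,1)=1 (3,3)=1 -> step gives (2,3)='1' but target has '0' -> reject
Unique solution: (1,3)=live, (3,1)=dead, (3,3)=dead.
Check: live-neighbor counts of every cell in the completed generation 0:
123321
114453
112221
000122
Applying B3/S23 to generation 0 with these counts gives:
001110
000001
000010
000000
which matches the target exactly.

Answer: 001110
010100
000011
000000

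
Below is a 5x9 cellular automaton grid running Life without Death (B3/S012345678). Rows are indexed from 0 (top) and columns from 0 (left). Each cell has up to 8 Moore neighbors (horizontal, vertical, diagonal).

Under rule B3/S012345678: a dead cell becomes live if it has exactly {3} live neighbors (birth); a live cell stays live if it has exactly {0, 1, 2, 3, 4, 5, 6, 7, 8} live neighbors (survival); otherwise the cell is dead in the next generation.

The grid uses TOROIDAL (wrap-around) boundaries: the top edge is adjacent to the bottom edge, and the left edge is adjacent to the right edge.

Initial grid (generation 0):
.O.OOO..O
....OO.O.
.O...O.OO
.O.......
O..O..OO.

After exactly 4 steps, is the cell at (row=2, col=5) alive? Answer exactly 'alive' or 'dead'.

Answer: alive

Derivation:
Simulating step by step:
Generation 0 (given above): 17 live cells
Generation 1: 27 live cells
OOOOOO..O
..OOOO.O.
OO..OO.OO
.OO......
OO.O.OOOO
Generation 2: 28 live cells
OOOOOO..O
..OOOO.O.
OO..OO.OO
.OOO.....
OO.O.OOOO
Generation 3: 28 live cells
OOOOOO..O
..OOOO.O.
OO..OO.OO
.OOO.....
OO.O.OOOO
Generation 4: 28 live cells
OOOOOO..O
..OOOO.O.
OO..OO.OO
.OOO.....
OO.O.OOOO

Cell (2,5) at generation 4: 1 -> alive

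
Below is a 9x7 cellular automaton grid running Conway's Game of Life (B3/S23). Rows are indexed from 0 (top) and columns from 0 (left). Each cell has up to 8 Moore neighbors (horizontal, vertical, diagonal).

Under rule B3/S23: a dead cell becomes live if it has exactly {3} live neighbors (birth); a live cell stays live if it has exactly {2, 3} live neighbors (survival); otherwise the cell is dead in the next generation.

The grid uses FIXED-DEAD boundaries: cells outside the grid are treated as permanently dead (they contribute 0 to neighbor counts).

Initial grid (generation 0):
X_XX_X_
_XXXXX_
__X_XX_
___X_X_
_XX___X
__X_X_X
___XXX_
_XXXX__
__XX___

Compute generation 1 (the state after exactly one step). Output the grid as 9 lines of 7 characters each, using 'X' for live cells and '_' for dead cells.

Answer: _____X_
______X
_X____X
_X_X_XX
_XX_X_X
_XX_X_X
_X_____
_X___X_
_X__X__

Derivation:
Simulating step by step:
Generation 0 (given above): 29 live cells
Generation 1: 21 live cells
(generation 1 grid is the final answer)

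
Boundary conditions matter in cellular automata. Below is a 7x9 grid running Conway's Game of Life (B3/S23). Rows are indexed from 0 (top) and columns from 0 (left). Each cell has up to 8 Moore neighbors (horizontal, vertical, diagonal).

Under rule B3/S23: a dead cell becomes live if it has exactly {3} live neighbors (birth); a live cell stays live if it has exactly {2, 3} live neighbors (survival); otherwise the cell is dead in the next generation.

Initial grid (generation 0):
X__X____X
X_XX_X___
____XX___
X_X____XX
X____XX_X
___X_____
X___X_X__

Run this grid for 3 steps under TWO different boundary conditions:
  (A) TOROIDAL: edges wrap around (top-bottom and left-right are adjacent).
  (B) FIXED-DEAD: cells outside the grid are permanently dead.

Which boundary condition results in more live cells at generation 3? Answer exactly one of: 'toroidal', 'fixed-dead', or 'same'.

Answer: fixed-dead

Derivation:
Under TOROIDAL boundary, generation 3:
_______X_
_______XX
___X__XXX
___X_X_X_
__X___XX_
___X__XX_
___XX_XX_
Population = 20

Under FIXED-DEAD boundary, generation 3:
_________
_____XXX_
__XX_XXX_
__XX_XX_X
__XXX_X_X
_____XXX_
______X__
Population = 22

Comparison: toroidal=20, fixed-dead=22 -> fixed-dead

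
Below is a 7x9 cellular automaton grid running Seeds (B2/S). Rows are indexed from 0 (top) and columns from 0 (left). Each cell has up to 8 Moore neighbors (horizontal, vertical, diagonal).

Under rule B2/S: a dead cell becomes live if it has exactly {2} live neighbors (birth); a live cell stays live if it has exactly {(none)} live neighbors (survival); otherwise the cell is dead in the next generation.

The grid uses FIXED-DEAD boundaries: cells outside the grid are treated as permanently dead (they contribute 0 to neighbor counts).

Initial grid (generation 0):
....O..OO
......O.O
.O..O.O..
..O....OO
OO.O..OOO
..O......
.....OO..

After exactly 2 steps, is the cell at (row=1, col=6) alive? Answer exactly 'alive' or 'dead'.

Simulating step by step:
Generation 0 (given above): 20 live cells
Generation 1: 11 live cells
.....OO..
...OO....
..OO.....
....O....
.........
O..OO...O
.........
Generation 2: 7 live cells
...O.....
......O..
.....O...
..O......
.....O...
.........
...OO....

Cell (1,6) at generation 2: 1 -> alive

Answer: alive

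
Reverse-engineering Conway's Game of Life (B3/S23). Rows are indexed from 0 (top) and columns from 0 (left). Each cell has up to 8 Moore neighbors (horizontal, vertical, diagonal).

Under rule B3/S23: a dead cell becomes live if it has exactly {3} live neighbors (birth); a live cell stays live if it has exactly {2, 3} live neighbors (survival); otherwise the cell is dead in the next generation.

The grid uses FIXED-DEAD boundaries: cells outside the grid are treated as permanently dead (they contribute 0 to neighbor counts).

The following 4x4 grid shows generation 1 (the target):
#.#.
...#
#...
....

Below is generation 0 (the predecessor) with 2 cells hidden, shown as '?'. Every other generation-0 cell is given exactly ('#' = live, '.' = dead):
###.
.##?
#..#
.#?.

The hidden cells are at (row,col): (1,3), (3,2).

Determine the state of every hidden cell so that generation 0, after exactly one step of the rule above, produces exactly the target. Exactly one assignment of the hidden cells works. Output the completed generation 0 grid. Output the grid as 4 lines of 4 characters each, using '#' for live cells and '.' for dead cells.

Hidden generation-0 cells (in order): (1,3), (3,2).
A hidden cell only influences target cells in its own 3x3 neighborhood. Try each of the 2^2 = 4 assignments, step the completed generation 0 forward once under B3/S23, and compare with the target:
  (1,3)=. (3,2)=. -> step reproduces the target at every cell -> ACCEPT
  (1,3)=. (3,2)=# -> step gives (2,3)='#' but target has '.' -> reject
  (1,3)=# (3,2)=. -> step gives (0,2)='.' but target has '#' -> reject
  (1,3)=# (3,2)=# -> step gives (0,2)='.' but target has '#' -> reject
Unique solution: (1,3)=dead, (3,2)=dead.
Check: live-neighbor counts of every cell in the completed generation 0:
2432
4543
2441
2121
Applying B3/S23 to generation 0 with these counts gives:
#.#.
...#
#...
....
which matches the target exactly.

Answer: ###.
.##.
#..#
.#..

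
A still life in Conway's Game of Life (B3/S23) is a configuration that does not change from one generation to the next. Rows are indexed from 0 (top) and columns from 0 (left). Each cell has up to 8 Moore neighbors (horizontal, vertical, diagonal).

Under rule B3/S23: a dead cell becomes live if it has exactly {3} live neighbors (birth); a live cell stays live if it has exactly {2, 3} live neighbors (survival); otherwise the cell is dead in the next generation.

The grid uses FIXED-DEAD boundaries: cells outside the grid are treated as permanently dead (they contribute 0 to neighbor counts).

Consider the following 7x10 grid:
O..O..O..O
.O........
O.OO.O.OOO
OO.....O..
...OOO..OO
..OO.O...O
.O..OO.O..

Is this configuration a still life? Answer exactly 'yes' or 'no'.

Compute generation 1 and compare to generation 0 (given above):
Generation 1:
..........
OO.OO.OO.O
O.O...OOO.
OO...O.O..
.O.O.OO.OO
..O......O
..OOOOO...
Cell (0,0) differs: gen0=1 vs gen1=0 -> NOT a still life.

Answer: no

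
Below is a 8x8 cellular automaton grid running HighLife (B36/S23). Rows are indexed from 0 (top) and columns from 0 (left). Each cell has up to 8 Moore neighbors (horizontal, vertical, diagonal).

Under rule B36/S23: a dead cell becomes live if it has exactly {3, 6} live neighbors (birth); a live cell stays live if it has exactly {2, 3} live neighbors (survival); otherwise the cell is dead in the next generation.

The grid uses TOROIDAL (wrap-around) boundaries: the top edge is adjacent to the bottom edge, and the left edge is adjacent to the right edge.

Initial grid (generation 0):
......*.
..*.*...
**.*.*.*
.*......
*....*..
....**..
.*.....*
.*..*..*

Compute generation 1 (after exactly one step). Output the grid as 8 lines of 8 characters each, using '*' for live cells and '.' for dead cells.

Simulating step by step:
Generation 0 (given above): 18 live cells
Generation 1: 30 live cells
(generation 1 grid is the final answer)

Answer: ...*.*..
********
**.**...
.**.*.**
....**..
*...***.
....***.
......**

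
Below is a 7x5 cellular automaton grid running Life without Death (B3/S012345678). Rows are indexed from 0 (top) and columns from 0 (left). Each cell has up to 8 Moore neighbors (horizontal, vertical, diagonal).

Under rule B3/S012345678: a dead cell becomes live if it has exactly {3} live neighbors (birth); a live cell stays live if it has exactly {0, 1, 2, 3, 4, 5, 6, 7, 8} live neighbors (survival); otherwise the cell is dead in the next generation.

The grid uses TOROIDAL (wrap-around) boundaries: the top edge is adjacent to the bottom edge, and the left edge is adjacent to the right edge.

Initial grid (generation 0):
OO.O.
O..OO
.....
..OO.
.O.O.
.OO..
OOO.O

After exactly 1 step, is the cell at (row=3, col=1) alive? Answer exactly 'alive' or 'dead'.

Answer: dead

Derivation:
Simulating step by step:
Generation 0 (given above): 16 live cells
Generation 1: 20 live cells
OO.O.
OOOOO
..O..
..OO.
.O.O.
.OO.O
OOO.O

Cell (3,1) at generation 1: 0 -> dead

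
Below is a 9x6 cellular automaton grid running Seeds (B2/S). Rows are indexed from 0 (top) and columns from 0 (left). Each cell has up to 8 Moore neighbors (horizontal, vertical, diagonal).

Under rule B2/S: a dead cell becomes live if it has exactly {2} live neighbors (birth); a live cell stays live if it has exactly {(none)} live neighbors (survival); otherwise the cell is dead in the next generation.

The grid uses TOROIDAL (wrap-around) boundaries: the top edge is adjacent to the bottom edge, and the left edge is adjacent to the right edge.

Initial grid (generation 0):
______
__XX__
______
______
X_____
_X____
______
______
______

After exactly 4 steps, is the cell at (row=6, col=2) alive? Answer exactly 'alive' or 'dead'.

Answer: alive

Derivation:
Simulating step by step:
Generation 0 (given above): 4 live cells
Generation 1: 6 live cells
__XX__
______
__XX__
______
_X____
X_____
______
______
______
Generation 2: 8 live cells
______
_X__X_
______
_X_X__
X_____
_X____
______
______
__XX__
Generation 3: 11 live cells
_X__X_
______
XX_XX_
X_X___
______
X_____
______
__XX__
______
Generation 4: 8 live cells
______
______
______
____X_
X____X
______
_XXX__
______
_X__X_

Cell (6,2) at generation 4: 1 -> alive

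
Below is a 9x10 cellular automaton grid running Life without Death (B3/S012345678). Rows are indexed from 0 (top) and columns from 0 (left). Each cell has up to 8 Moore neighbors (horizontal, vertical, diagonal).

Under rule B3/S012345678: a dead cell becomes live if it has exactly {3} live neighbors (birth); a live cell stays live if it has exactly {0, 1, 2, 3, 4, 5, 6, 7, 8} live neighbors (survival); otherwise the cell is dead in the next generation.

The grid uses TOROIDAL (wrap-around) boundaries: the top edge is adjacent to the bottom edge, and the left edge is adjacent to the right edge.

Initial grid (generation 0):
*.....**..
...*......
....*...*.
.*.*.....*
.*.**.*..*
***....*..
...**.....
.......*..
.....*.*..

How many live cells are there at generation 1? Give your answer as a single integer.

Answer: 35

Derivation:
Simulating step by step:
Generation 0 (given above): 23 live cells
Generation 1: 35 live cells
*.....**..
...*...*..
..***...*.
.*.*.*..**
.*.**.*.**
***..*.*..
.****.....
....*.**..
.....*.**.
Population at generation 1: 35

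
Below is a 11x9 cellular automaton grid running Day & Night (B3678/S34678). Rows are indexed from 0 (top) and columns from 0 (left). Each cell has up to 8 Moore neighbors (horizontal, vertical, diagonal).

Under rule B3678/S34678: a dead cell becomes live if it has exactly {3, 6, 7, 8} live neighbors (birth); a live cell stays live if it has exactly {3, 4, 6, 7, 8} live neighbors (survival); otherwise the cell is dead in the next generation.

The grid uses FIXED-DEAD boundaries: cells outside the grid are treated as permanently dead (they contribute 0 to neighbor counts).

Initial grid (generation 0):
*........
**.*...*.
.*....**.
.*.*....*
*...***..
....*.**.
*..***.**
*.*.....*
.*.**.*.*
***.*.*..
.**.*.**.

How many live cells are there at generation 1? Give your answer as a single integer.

Simulating step by step:
Generation 0 (given above): 42 live cells
Generation 1: 36 live cells
.*.......
***...*..
.*.....**
*.*.*....
...****..
.....*.**
.*.***.**
..*...*.*
...*.....
*..****..
***......
Population at generation 1: 36

Answer: 36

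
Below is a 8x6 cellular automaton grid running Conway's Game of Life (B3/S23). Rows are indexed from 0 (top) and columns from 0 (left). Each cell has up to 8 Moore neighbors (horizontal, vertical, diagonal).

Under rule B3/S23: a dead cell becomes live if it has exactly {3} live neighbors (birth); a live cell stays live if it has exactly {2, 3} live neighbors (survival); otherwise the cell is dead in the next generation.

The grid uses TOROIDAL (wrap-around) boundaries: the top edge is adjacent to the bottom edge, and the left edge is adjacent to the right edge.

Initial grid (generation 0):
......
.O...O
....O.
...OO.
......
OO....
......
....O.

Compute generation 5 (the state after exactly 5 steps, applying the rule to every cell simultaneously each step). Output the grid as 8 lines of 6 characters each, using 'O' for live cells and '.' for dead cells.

Answer: ......
......
......
......
......
......
......
......

Derivation:
Simulating step by step:
Generation 0 (given above): 8 live cells
Generation 1: 5 live cells
......
......
...OOO
...OO.
......
......
......
......
Generation 2: 5 live cells
......
....O.
...O.O
...O.O
......
......
......
......
Generation 3: 3 live cells
......
....O.
...O.O
......
......
......
......
......
Generation 4: 2 live cells
......
....O.
....O.
......
......
......
......
......
Generation 5: 0 live cells
(generation 5 grid is the final answer)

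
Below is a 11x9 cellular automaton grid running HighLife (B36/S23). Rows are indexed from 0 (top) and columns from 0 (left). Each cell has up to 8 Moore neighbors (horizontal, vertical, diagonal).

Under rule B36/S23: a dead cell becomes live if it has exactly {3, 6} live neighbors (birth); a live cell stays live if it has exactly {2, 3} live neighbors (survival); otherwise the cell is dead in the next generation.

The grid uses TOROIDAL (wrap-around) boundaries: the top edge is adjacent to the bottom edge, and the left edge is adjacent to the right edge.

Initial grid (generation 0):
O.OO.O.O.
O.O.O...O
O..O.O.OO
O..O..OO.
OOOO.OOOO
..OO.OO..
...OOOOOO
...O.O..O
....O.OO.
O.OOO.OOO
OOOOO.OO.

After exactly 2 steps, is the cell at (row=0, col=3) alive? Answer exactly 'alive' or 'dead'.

Answer: dead

Derivation:
Simulating step by step:
Generation 0 (given above): 56 live cells
Generation 1: 20 live cells
.....O.OO
..O..O...
..OO.O...
...O.....
O........
.........
........O
...OO.OOO
O.O......
O....O...
.........
Generation 2: 24 live cells
......O..
..OO.O...
..OO.....
..OOO....
.........
.........
........O
O..O...OO
OO.OOOOO.
.O.......
......O.O

Cell (0,3) at generation 2: 0 -> dead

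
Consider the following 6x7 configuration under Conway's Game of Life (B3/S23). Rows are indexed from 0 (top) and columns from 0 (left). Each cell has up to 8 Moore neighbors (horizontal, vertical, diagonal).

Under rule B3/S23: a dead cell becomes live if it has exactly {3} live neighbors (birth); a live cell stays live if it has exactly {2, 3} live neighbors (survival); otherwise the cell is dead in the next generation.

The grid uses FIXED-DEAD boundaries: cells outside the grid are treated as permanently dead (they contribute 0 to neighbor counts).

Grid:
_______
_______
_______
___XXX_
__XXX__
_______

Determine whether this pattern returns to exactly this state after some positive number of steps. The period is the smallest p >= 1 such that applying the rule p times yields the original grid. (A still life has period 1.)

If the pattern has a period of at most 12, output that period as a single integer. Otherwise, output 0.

Simulating and comparing each generation to the original:
Gen 0 (original, given above): 6 live cells
Gen 1: 6 live cells, differs from original
Gen 2: 6 live cells, MATCHES original -> period = 2

Answer: 2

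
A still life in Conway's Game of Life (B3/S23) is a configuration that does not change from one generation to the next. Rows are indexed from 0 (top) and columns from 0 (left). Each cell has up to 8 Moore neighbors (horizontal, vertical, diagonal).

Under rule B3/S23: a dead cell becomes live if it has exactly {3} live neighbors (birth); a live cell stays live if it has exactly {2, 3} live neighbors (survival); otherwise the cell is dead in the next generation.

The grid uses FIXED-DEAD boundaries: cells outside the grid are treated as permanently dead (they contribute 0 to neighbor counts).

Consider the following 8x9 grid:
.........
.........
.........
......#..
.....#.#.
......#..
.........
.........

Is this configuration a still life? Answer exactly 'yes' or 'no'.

Compute generation 1 and compare to generation 0 (given above):
Generation 1:
.........
.........
.........
......#..
.....#.#.
......#..
.........
.........
The grids are IDENTICAL -> still life.

Answer: yes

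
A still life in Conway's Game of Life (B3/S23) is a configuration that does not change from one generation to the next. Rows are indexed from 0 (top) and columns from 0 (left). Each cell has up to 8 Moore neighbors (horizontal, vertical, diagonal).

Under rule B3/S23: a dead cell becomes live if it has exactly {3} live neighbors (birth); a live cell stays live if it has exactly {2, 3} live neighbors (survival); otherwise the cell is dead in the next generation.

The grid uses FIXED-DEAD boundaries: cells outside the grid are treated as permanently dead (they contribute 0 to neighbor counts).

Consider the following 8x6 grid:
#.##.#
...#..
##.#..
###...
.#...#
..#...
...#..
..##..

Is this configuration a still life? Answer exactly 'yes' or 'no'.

Answer: no

Derivation:
Compute generation 1 and compare to generation 0 (given above):
Generation 1:
..###.
#..#..
#..#..
......
#.....
..#...
...#..
..##..
Cell (0,0) differs: gen0=1 vs gen1=0 -> NOT a still life.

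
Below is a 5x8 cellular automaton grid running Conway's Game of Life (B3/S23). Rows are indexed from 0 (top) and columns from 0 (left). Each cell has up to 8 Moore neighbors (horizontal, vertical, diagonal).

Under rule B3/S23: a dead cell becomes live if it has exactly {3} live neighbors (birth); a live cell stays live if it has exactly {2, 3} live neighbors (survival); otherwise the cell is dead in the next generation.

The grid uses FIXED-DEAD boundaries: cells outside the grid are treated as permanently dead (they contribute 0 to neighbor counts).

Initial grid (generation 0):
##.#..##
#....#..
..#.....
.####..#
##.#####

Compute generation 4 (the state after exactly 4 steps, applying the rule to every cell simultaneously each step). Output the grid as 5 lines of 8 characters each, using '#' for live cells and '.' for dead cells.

Answer: #.#.....
#...#...
....#...
.......#
##....##

Derivation:
Simulating step by step:
Generation 0 (given above): 20 live cells
Generation 1: 15 live cells
##....#.
#.#...#.
..#.#...
#......#
##...###
Generation 2: 14 live cells
##......
#.##.#..
...#....
#....#.#
##....##
Generation 3: 18 live cells
###.....
#.###...
.###..#.
##.....#
##....##
Generation 4: 10 live cells
(generation 4 grid is the final answer)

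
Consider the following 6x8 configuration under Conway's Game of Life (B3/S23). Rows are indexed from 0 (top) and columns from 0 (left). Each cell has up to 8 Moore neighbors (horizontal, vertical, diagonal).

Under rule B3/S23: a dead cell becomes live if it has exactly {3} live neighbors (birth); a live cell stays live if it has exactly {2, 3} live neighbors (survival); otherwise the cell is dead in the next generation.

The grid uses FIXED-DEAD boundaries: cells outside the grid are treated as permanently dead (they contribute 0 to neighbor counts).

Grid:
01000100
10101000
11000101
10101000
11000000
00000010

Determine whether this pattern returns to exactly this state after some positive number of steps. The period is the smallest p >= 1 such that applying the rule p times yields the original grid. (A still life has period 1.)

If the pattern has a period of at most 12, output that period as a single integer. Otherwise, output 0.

Simulating and comparing each generation to the original:
Gen 0 (original, given above): 15 live cells
Gen 1: 13 live cells, differs from original
Gen 2: 13 live cells, differs from original
Gen 3: 11 live cells, differs from original
Gen 4: 11 live cells, differs from original
Gen 5: 10 live cells, differs from original
Gen 6: 13 live cells, differs from original
Gen 7: 11 live cells, differs from original
Gen 8: 15 live cells, differs from original
Gen 9: 9 live cells, differs from original
Gen 10: 6 live cells, differs from original
Gen 11: 5 live cells, differs from original
Gen 12: 3 live cells, differs from original
No period found within 12 steps.

Answer: 0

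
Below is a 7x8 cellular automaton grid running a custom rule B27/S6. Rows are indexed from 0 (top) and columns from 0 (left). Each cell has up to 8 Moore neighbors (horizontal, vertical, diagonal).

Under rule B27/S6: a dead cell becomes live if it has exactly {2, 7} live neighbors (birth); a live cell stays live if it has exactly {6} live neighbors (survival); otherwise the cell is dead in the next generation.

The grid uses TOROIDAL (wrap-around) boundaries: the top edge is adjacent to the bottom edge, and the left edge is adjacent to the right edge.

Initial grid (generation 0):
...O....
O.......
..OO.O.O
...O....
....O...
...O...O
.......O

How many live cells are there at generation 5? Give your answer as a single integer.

Simulating step by step:
Generation 0 (given above): 11 live cells
Generation 1: 19 live cells
O......O
.O....OO
OO....O.
.....OO.
..O.....
O...O.O.
O.OOO.O.
Generation 2: 9 live cells
....O...
..O..O..
..O.....
O.O.....
.O.OO...
........
........
Generation 3: 9 live cells
...O.O..
.O..O...
........
....O...
O.......
..OOO...
........
Generation 4: 12 live cells
..O.....
..OO.O..
...OOO..
........
.OO..O..
.O......
.....O..
Generation 5: 15 live cells
.O...OO.
.O....O.
......O.
.O....O.
O.......
O...OOO.
.OO.....
Population at generation 5: 15

Answer: 15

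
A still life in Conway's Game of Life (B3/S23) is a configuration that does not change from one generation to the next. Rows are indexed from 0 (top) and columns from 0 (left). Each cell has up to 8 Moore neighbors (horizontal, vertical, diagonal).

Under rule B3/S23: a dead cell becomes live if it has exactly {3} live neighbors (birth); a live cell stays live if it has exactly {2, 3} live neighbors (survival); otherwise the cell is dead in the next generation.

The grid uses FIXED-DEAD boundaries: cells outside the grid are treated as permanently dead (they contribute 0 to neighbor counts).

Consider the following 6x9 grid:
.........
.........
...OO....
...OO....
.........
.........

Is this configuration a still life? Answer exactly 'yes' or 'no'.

Answer: yes

Derivation:
Compute generation 1 and compare to generation 0 (given above):
Generation 1:
.........
.........
...OO....
...OO....
.........
.........
The grids are IDENTICAL -> still life.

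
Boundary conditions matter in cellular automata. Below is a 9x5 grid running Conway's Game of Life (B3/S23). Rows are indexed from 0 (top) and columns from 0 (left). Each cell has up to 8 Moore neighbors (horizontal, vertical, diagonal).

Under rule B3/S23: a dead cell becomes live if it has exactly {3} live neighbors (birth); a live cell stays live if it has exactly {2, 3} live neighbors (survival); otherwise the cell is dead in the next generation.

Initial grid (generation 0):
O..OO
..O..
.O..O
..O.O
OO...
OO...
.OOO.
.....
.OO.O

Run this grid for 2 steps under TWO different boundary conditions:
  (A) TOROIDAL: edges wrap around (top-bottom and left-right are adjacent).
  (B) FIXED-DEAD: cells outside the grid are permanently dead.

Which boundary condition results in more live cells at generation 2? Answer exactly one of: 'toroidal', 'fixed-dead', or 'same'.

Under TOROIDAL boundary, generation 2:
....O
..OOO
O...O
....O
O.O.O
..O.O
OO..O
...OO
.O.OO
Population = 20

Under FIXED-DEAD boundary, generation 2:
..OO.
.O...
O....
O..O.
..OO.
O.O..
.O...
.O...
.....
Population = 12

Comparison: toroidal=20, fixed-dead=12 -> toroidal

Answer: toroidal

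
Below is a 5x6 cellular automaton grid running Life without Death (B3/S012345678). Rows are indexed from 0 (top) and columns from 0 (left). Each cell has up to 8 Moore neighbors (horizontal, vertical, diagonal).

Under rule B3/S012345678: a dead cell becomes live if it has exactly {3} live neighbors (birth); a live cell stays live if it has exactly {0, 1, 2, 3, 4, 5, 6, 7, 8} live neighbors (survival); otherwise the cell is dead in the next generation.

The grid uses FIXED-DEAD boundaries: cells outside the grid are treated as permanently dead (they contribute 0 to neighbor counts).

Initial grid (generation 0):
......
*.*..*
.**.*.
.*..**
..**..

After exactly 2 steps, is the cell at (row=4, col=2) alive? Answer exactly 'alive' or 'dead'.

Simulating step by step:
Generation 0 (given above): 11 live cells
Generation 1: 14 live cells
......
*.**.*
***.*.
.*..**
..***.
Generation 2: 17 live cells
......
*.****
***.*.
**..**
..****

Cell (4,2) at generation 2: 1 -> alive

Answer: alive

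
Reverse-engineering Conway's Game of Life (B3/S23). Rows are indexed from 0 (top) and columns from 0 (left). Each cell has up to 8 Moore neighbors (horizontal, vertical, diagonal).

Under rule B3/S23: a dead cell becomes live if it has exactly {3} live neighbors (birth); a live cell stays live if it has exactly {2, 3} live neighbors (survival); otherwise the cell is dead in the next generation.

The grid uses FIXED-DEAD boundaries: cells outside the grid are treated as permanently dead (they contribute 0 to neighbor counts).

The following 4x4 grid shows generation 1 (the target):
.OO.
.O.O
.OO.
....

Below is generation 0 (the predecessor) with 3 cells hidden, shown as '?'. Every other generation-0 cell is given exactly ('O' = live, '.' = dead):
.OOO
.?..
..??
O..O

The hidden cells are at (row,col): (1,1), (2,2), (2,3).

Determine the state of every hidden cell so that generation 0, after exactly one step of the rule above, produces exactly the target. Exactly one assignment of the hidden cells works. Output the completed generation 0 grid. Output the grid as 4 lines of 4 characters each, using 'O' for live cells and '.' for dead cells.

Hidden generation-0 cells (in order): (1,1), (2,2), (2,3).
A hidden cell only influences target cells in its own 3x3 neighborhood. Try each of the 2^3 = 8 assignments, step the completed generation 0 forward once under B3/S23, and compare with the target:
  (1,1)=. (2,2)=. (2,3)=. -> step gives (0,1)='.' but target has 'O' -> reject
  (1,1)=. (2,2)=. (2,3)=O -> step gives (0,1)='.' but target has 'O' -> reject
  (1,1)=. (2,2)=O (2,3)=. -> step gives (0,1)='.' but target has 'O' -> reject
  (1,1)=. (2,2)=O (2,3)=O -> step gives (0,1)='.' but target has 'O' -> reject
  (1,1)=O (2,2)=. (2,3)=. -> step gives (1,3)='.' but target has 'O' -> reject
  (1,1)=O (2,2)=. (2,3)=O -> step gives (2,1)='.' but target has 'O' -> reject
  (1,1)=O (2,2)=O (2,3)=. -> step reproduces the target at every cell -> ACCEPT
  (1,1)=O (2,2)=O (2,3)=O -> step gives (1,3)='.' but target has 'O' -> reject
Unique solution: (1,1)=live, (2,2)=live, (2,3)=dead.
Check: live-neighbor counts of every cell in the completed generation 0:
2231
2353
2322
0221
Applying B3/S23 to generation 0 with these counts gives:
.OO.
.O.O
.OO.
....
which matches the target exactly.

Answer: .OOO
.O..
..O.
O..O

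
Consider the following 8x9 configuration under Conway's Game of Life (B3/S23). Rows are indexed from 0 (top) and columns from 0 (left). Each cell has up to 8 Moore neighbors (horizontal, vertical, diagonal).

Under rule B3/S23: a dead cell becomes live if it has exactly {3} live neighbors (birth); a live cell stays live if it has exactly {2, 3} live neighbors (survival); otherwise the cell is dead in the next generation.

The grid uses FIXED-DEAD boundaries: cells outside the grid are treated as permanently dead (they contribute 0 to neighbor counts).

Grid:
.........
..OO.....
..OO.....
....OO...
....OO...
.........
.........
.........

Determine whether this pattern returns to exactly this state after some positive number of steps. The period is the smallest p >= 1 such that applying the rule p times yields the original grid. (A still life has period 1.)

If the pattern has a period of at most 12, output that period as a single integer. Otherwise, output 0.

Simulating and comparing each generation to the original:
Gen 0 (original, given above): 8 live cells
Gen 1: 6 live cells, differs from original
Gen 2: 8 live cells, MATCHES original -> period = 2

Answer: 2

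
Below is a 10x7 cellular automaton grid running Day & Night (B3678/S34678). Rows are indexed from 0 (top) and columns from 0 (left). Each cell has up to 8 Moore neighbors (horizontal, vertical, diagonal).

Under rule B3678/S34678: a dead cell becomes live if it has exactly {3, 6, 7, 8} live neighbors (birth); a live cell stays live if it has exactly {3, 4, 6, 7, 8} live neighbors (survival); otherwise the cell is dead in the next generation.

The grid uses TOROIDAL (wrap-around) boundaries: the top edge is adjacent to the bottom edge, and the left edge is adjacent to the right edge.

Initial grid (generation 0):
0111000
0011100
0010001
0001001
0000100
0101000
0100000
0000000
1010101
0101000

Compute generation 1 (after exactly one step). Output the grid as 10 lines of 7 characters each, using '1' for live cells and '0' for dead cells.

Answer: 0110000
0000000
0010110
0000010
0011000
0010000
0010000
1100000
0101000
0111100

Derivation:
Simulating step by step:
Generation 0 (given above): 20 live cells
Generation 1: 18 live cells
(generation 1 grid is the final answer)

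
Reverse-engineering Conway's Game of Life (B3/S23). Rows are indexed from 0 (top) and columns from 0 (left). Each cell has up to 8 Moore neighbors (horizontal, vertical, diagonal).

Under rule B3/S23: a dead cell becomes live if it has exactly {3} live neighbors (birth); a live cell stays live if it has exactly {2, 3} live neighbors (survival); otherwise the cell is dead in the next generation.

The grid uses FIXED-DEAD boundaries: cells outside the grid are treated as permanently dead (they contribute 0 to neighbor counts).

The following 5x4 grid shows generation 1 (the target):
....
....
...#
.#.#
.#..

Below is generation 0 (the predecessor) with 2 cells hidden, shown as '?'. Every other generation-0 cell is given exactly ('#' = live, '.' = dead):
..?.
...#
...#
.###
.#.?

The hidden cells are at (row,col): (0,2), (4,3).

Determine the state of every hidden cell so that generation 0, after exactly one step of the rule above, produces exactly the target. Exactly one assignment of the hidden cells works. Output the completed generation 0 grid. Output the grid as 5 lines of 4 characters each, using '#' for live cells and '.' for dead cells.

Answer: ....
...#
...#
.###
.#..

Derivation:
Hidden generation-0 cells (in order): (0,2), (4,3).
A hidden cell only influences target cells in its own 3x3 neighborhood. Try each of the 2^2 = 4 assignments, step the completed generation 0 forward once under B3/S23, and compare with the target:
  (0,2)=. (4,3)=. -> step reproduces the target at every cell -> ACCEPT
  (0,2)=. (4,3)=# -> step gives (4,3)='#' but target has '.' -> reject
  (0,2)=# (4,3)=. -> step gives (1,2)='#' but target has '.' -> reject
  (0,2)=# (4,3)=# -> step gives (1,2)='#' but target has '.' -> reject
Unique solution: (0,2)=dead, (4,3)=dead.
Check: live-neighbor counts of every cell in the completed generation 0:
0011
0021
1253
2242
2242
Applying B3/S23 to generation 0 with these counts gives:
....
....
...#
.#.#
.#..
which matches the target exactly.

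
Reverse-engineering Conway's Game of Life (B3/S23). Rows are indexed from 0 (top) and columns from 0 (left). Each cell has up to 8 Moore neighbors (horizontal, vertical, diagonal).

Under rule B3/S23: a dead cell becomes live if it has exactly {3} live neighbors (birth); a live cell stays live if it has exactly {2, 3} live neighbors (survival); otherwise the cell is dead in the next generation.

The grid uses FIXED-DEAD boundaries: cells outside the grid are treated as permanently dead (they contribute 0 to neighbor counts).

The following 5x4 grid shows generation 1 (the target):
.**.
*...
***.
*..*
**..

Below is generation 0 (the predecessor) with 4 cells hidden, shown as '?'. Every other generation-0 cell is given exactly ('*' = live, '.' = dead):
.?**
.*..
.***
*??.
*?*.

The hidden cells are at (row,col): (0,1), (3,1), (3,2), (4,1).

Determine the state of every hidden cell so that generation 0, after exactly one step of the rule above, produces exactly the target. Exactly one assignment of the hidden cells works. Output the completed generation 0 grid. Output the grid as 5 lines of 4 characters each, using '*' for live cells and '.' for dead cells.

Answer: .***
.*..
.***
*...
***.

Derivation:
Hidden generation-0 cells (in order): (0,1), (3,1), (3,2), (4,1).
A hidden cell only influences target cells in its own 3x3 neighborhood. Try each of the 2^4 = 16 assignments, step the completed generation 0 forward once under B3/S23, and compare with the target:
  (0,1)=. (3,1)=. (3,2)=. (4,1)=. -> step gives (0,1)='.' but target has '*' -> reject
  (0,1)=. (3,1)=. (3,2)=. (4,1)=* -> step gives (0,1)='.' but target has '*' -> reject
  (0,1)=. (3,1)=. (3,2)=* (4,1)=. -> step gives (0,1)='.' but target has '*' -> reject
  (0,1)=. (3,1)=. (3,2)=* (4,1)=* -> step gives (0,1)='.' but target has '*' -> reject
  (0,1)=. (3,1)=* (3,2)=. (4,1)=. -> step gives (0,1)='.' but target has '*' -> reject
  (0,1)=. (3,1)=* (3,2)=. (4,1)=* -> step gives (0,1)='.' but target has '*' -> reject
  (0,1)=. (3,1)=* (3,2)=* (4,1)=. -> step gives (0,1)='.' but target has '*' -> reject
  (0,1)=. (3,1)=* (3,2)=* (4,1)=* -> step gives (0,1)='.' but target has '*' -> reject
  (0,1)=* (3,1)=. (3,2)=. (4,1)=. -> step gives (4,0)='.' but target has '*' -> reject
  (0,1)=* (3,1)=. (3,2)=. (4,1)=* -> step reproduces the target at every cell -> ACCEPT
  (0,1)=* (3,1)=. (3,2)=* (4,1)=. -> step gives (2,1)='.' but target has '*' -> reject
  (0,1)=* (3,1)=. (3,2)=* (4,1)=* -> step gives (2,1)='.' but target has '*' -> reject
  (0,1)=* (3,1)=* (3,2)=. (4,1)=. -> step gives (2,0)='.' but target has '*' -> reject
  (0,1)=* (3,1)=* (3,2)=. (4,1)=* -> step gives (2,0)='.' but target has '*' -> reject
  (0,1)=* (3,1)=* (3,2)=* (4,1)=. -> step gives (2,0)='.' but target has '*' -> reject
  (0,1)=* (3,1)=* (3,2)=* (4,1)=* -> step gives (2,0)='.' but target has '*' -> reject
Unique solution: (0,1)=live, (3,1)=dead, (3,2)=dead, (4,1)=live.
Check: live-neighbor counts of every cell in the completed generation 0:
2231
3474
3331
3653
2311
Applying B3/S23 to generation 0 with these counts gives:
.**.
*...
***.
*..*
**..
which matches the target exactly.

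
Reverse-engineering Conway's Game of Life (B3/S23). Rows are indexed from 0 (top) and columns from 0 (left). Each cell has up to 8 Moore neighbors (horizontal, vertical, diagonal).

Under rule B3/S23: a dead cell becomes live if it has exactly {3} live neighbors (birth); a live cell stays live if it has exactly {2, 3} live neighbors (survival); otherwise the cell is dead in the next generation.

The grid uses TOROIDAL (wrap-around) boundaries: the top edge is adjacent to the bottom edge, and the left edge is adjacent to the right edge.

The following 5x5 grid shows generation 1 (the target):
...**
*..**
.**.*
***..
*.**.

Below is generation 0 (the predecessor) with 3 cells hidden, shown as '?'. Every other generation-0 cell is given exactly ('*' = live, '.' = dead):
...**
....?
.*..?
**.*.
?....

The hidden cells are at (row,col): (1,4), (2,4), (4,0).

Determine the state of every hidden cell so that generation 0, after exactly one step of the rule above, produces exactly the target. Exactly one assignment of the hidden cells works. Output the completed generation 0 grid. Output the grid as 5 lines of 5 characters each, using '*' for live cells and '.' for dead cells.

Answer: ...**
....*
.*...
**.*.
.....

Derivation:
Hidden generation-0 cells (in order): (1,4), (2,4), (4,0).
A hidden cell only influences target cells in its own 3x3 neighborhood. Try each of the 2^3 = 8 assignments, step the completed generation 0 forward once under B3/S23, and compare with the target:
  (1,4)=. (2,4)=. (4,0)=. -> step gives (0,3)='.' but target has '*' -> reject
  (1,4)=. (2,4)=. (4,0)=* -> step gives (0,3)='.' but target has '*' -> reject
  (1,4)=. (2,4)=* (4,0)=. -> step gives (0,3)='.' but target has '*' -> reject
  (1,4)=. (2,4)=* (4,0)=* -> step gives (0,3)='.' but target has '*' -> reject
  (1,4)=* (2,4)=. (4,0)=. -> step reproduces the target at every cell -> ACCEPT
  (1,4)=* (2,4)=. (4,0)=* -> step gives (0,0)='*' but target has '.' -> reject
  (1,4)=* (2,4)=* (4,0)=. -> step gives (1,0)='.' but target has '*' -> reject
  (1,4)=* (2,4)=* (4,0)=* -> step gives (0,0)='*' but target has '.' -> reject
Unique solution: (1,4)=live, (2,4)=dead, (4,0)=dead.
Check: live-neighbor counts of every cell in the completed generation 0:
20122
31232
42323
22302
32334
Applying B3/S23 to generation 0 with these counts gives:
...**
*..**
.**.*
***..
*.**.
which matches the target exactly.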